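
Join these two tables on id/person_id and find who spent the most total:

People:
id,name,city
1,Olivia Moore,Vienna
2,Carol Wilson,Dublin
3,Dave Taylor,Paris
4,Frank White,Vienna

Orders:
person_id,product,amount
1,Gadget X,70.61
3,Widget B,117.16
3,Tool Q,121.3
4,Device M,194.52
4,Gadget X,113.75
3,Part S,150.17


Join on: people.id = orders.person_id

Joined rows:
  Olivia Moore (Vienna) bought Gadget X for $70.61
  Dave Taylor (Paris) bought Widget B for $117.16
  Dave Taylor (Paris) bought Tool Q for $121.3
  Frank White (Vienna) bought Device M for $194.52
  Frank White (Vienna) bought Gadget X for $113.75
  Dave Taylor (Paris) bought Part S for $150.17

Total per person:
  Dave Taylor: $388.63
  Frank White: $308.27
  Olivia Moore: $70.61

Top spender: Dave Taylor ($388.63)

Dave Taylor ($388.63)


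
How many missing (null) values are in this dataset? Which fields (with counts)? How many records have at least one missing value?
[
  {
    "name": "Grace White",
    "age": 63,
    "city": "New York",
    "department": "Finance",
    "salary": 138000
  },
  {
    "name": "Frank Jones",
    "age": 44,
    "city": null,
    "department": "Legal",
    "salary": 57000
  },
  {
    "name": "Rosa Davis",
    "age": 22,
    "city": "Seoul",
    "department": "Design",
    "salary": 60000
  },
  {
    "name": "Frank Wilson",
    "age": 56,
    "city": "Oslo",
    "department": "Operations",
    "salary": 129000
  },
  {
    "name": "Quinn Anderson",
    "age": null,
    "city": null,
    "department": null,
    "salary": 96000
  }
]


Checking for missing (null) values in 5 records:

  Grace White: complete
  Frank Jones: city
  Rosa Davis: complete
  Frank Wilson: complete
  Quinn Anderson: age, city, department

Per field:
  name: 0 missing
  age: 1 missing
  city: 2 missing
  department: 1 missing
  salary: 0 missing

Total missing values: 4
Records with any missing: 2

4 missing values (age: 1, city: 2, department: 1); 2 incomplete records


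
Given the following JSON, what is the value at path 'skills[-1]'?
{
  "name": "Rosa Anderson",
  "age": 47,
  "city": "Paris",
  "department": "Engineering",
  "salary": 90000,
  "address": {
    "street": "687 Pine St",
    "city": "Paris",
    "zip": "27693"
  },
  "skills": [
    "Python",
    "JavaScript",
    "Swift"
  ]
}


Query: skills[-1]
Path: skills -> last element
Value: Swift

Swift


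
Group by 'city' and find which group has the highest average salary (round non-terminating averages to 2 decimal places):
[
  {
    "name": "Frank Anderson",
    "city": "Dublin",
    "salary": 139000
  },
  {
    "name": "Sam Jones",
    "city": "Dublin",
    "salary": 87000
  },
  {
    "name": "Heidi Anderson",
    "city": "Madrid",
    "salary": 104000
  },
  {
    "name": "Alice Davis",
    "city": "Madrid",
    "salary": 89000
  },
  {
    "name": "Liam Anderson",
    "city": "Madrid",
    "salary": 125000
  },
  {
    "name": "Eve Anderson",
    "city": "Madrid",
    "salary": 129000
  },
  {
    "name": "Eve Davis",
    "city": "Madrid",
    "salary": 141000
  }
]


Group by: city

Groups:
  Dublin: 2 people, avg salary = 226000/2 = $113000
  Madrid: 5 people, avg salary = 588000/5 = $117600

Highest average salary: Madrid ($117600)

Madrid ($117600)


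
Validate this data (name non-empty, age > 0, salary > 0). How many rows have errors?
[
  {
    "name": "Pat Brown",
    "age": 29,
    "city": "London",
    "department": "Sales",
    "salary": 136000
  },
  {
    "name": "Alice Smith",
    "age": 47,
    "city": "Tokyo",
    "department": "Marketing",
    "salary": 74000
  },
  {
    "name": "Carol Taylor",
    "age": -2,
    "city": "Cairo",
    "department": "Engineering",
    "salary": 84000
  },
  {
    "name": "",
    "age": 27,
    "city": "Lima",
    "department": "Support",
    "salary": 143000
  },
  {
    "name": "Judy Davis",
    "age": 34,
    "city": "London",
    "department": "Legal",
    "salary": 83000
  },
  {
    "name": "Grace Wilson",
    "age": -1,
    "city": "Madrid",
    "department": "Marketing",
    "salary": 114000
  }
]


Validating 6 records:
Rules: name non-empty, age > 0, salary > 0

  Row 1 (Pat Brown): OK
  Row 2 (Alice Smith): OK
  Row 3 (Carol Taylor): negative age: -2
  Row 4 (???): empty name
  Row 5 (Judy Davis): OK
  Row 6 (Grace Wilson): negative age: -1

Total errors: 3

3 errors


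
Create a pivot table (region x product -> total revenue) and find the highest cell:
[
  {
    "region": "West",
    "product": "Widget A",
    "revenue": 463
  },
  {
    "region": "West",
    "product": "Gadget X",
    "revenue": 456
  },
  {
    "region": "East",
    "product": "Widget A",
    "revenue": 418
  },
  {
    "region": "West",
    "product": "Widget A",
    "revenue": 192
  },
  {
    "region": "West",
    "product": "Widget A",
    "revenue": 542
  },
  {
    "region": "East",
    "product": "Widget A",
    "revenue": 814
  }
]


Pivot: region (rows) x product (columns) -> total revenue

     Gadget X      Widget A    
East             0          1232  
West           456          1197  

Highest: East / Widget A = $1232

East / Widget A = $1232


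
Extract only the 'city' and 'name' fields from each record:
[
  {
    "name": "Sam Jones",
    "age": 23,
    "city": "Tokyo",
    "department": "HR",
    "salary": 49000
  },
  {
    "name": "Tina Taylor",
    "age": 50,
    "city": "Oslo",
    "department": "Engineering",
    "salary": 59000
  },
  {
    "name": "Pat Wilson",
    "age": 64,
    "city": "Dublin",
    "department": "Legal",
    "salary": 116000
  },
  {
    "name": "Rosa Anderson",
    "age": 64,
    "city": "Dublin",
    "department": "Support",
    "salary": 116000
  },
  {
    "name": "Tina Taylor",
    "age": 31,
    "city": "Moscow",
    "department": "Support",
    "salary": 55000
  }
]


Original: 5 records with fields: name, age, city, department, salary
Keep: ['city', 'name']
Drop: ['age', 'department', 'salary']
Result: 5 records, 2 fields each

[
  {
    "city": "Tokyo",
    "name": "Sam Jones"
  },
  {
    "city": "Oslo",
    "name": "Tina Taylor"
  },
  {
    "city": "Dublin",
    "name": "Pat Wilson"
  },
  {
    "city": "Dublin",
    "name": "Rosa Anderson"
  },
  {
    "city": "Moscow",
    "name": "Tina Taylor"
  }
]


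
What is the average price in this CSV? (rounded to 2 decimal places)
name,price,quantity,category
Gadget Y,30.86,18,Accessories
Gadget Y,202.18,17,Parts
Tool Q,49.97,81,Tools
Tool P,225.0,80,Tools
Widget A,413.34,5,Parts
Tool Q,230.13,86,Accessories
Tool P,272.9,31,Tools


Computing average price:
Values: [30.86, 202.18, 49.97, 225.0, 413.34, 230.13, 272.9]
Sum = 1424.38
Count = 7
Average = 1424.38/7 ≈ 203.48 (rounded to 2 decimal places)

203.48


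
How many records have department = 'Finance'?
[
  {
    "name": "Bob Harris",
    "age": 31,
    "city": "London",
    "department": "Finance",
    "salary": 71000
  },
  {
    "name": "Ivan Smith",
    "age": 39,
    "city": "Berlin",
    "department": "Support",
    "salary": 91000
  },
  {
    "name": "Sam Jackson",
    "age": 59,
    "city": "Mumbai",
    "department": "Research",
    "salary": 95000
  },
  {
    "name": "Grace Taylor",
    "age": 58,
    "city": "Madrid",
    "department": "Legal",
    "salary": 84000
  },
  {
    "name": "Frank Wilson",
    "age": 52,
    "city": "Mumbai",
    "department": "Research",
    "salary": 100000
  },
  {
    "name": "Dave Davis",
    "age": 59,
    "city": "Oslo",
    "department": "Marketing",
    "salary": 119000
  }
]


Data: 6 records
Condition: department = 'Finance'

Checking each record:
  Bob Harris: Finance MATCH
  Ivan Smith: Support
  Sam Jackson: Research
  Grace Taylor: Legal
  Frank Wilson: Research
  Dave Davis: Marketing

Count: 1

1


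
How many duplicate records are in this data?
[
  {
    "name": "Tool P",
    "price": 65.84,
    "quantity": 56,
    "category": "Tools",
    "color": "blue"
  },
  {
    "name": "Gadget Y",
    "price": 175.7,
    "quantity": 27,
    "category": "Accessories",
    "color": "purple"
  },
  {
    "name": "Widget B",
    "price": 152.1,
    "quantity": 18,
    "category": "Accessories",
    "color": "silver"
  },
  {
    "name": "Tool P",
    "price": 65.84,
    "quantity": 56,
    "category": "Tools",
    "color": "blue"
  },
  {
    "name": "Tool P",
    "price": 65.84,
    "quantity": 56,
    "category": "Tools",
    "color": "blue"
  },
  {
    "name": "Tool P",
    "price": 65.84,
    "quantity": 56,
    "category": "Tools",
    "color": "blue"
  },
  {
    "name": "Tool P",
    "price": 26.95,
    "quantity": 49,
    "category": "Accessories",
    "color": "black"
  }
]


Checking 7 records for duplicates:

  Row 1: Tool P ($65.84, qty 56)
  Row 2: Gadget Y ($175.7, qty 27)
  Row 3: Widget B ($152.1, qty 18)
  Row 4: Tool P ($65.84, qty 56) <-- DUPLICATE
  Row 5: Tool P ($65.84, qty 56) <-- DUPLICATE
  Row 6: Tool P ($65.84, qty 56) <-- DUPLICATE
  Row 7: Tool P ($26.95, qty 49)

Duplicates found: 3
Unique records: 4

3 duplicates, 4 unique


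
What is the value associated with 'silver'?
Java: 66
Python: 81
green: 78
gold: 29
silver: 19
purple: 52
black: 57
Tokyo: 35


Looking up key 'silver'
Value: 19

19


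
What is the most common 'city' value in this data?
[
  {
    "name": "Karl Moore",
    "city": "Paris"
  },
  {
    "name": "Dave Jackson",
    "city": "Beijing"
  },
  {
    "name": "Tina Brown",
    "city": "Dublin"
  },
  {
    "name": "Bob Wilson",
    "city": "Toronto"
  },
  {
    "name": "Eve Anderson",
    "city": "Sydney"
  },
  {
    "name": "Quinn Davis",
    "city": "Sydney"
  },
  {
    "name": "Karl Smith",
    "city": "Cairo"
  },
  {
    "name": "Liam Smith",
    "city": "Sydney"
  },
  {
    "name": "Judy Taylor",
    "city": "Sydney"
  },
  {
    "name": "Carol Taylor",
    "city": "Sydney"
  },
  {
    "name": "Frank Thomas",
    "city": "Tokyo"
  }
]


Counting 'city' values across 11 records:

  Sydney: 5 #####
  Paris: 1 #
  Beijing: 1 #
  Dublin: 1 #
  Toronto: 1 #
  Cairo: 1 #
  Tokyo: 1 #

Most common: Sydney (5 times)

Sydney (5 times)


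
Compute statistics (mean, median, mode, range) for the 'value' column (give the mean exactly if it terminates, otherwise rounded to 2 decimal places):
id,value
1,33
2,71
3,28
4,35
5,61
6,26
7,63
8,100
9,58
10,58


Data: [33, 71, 28, 35, 61, 26, 63, 100, 58, 58]
Count: 10
Sum: 533
Mean: 533/10 = 53.3
Sorted: [26, 28, 33, 35, 58, 58, 61, 63, 71, 100]
Median: 58.0
Mode: 58 (2 times)
Range: 100 - 26 = 74
Min: 26, Max: 100

mean=53.3, median=58.0, mode=58, range=74


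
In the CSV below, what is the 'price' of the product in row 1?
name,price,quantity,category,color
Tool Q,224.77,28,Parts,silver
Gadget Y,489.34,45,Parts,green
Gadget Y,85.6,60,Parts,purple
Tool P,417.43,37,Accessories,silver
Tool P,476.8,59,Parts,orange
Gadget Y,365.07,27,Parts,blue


Query: Row 1 ('Tool Q'), column 'price'
Value: 224.77

224.77


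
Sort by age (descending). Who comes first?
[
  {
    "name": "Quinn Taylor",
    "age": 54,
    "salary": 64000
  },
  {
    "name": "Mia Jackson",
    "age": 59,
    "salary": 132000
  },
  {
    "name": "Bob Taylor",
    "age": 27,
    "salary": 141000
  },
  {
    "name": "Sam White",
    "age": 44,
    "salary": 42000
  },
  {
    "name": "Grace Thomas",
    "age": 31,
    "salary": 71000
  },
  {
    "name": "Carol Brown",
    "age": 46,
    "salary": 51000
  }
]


Sort by: age (descending)

Sorted order:
  1. Mia Jackson (age = 59)
  2. Quinn Taylor (age = 54)
  3. Carol Brown (age = 46)
  4. Sam White (age = 44)
  5. Grace Thomas (age = 31)
  6. Bob Taylor (age = 27)

First: Mia Jackson

Mia Jackson


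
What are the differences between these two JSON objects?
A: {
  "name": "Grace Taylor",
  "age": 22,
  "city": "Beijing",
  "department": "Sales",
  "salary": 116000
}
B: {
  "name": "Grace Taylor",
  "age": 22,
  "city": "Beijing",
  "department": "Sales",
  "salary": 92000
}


Comparing each field (in key order):
  name: same
  age: same
  city: same
  department: same
  salary: DIFFERENT
Differences:
  salary: 116000 -> 92000

1 field(s) changed

1 change: salary


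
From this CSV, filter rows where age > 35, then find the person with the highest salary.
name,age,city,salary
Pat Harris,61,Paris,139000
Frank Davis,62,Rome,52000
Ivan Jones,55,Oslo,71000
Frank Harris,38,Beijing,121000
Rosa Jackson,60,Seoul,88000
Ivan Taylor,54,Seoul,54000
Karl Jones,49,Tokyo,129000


Filter: age > 35
Sort by: salary (descending)

Filtered records (7):
  Pat Harris, age 61, salary $139000
  Karl Jones, age 49, salary $129000
  Frank Harris, age 38, salary $121000
  Rosa Jackson, age 60, salary $88000
  Ivan Jones, age 55, salary $71000
  Ivan Taylor, age 54, salary $54000
  Frank Davis, age 62, salary $52000

Highest salary: Pat Harris ($139000)

Pat Harris


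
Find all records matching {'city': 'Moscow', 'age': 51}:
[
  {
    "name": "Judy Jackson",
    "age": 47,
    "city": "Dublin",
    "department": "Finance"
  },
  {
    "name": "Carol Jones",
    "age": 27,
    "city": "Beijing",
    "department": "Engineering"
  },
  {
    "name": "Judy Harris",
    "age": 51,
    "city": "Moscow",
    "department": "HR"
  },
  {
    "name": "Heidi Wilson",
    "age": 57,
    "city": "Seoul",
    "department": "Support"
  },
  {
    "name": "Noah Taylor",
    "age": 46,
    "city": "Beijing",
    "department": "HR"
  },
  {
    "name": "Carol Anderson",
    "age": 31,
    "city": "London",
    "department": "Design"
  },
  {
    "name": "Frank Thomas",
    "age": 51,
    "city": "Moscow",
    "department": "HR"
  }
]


Search criteria: {'city': 'Moscow', 'age': 51}

Checking 7 records:
  Judy Jackson: {city: Dublin, age: 47}
  Carol Jones: {city: Beijing, age: 27}
  Judy Harris: {city: Moscow, age: 51} <-- MATCH
  Heidi Wilson: {city: Seoul, age: 57}
  Noah Taylor: {city: Beijing, age: 46}
  Carol Anderson: {city: London, age: 31}
  Frank Thomas: {city: Moscow, age: 51} <-- MATCH

Matches: ["Judy Harris", "Frank Thomas"]

["Judy Harris", "Frank Thomas"]


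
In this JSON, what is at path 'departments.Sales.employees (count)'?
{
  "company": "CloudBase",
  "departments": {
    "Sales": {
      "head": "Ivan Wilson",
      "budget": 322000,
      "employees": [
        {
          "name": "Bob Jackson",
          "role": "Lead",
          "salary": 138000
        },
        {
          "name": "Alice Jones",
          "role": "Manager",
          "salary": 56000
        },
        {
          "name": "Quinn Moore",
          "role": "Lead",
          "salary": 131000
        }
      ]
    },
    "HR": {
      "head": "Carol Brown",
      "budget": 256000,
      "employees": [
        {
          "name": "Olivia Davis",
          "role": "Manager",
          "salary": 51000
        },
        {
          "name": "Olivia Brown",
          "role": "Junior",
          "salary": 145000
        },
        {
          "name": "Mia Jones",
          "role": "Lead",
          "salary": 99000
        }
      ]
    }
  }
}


Path: departments.Sales.employees (count)

Navigate:
  -> departments
  -> Sales
  -> employees (array, length 3)

3


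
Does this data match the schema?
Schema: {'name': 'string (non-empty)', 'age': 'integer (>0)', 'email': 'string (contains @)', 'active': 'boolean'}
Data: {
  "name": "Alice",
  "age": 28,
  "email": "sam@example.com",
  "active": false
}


Validating each field against schema:
  name: OK (non-empty string)
  age: OK (positive integer)
  email: OK (string with @)
  active: OK (boolean)

Result: VALID

VALID


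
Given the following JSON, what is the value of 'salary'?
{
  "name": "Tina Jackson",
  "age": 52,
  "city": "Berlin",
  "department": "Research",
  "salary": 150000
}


Looking up field 'salary'
Value: 150000

150000


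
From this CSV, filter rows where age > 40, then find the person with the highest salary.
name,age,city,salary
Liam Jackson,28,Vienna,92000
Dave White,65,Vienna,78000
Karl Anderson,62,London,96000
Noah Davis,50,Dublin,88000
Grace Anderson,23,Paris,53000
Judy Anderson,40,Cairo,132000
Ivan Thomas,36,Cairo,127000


Filter: age > 40
Sort by: salary (descending)

Filtered records (3):
  Karl Anderson, age 62, salary $96000
  Noah Davis, age 50, salary $88000
  Dave White, age 65, salary $78000

Highest salary: Karl Anderson ($96000)

Karl Anderson


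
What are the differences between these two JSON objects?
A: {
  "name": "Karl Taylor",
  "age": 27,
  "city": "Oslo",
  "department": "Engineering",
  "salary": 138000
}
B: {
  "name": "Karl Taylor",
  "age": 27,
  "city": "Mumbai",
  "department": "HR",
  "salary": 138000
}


Comparing each field (in key order):
  name: same
  age: same
  city: DIFFERENT
  department: DIFFERENT
  salary: same
Differences:
  city: Oslo -> Mumbai
  department: Engineering -> HR

2 field(s) changed

2 changes: city, department


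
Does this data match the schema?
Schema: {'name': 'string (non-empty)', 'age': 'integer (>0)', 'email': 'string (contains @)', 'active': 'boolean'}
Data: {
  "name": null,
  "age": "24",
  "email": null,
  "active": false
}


Validating each field against schema:
  name: FAIL (null is not a string)
  age: FAIL ("24" is not an integer)
  email: FAIL (null is not a string)
  active: OK (boolean)

Result: INVALID (3 errors: name, age, email)

INVALID (3 errors: name, age, email)


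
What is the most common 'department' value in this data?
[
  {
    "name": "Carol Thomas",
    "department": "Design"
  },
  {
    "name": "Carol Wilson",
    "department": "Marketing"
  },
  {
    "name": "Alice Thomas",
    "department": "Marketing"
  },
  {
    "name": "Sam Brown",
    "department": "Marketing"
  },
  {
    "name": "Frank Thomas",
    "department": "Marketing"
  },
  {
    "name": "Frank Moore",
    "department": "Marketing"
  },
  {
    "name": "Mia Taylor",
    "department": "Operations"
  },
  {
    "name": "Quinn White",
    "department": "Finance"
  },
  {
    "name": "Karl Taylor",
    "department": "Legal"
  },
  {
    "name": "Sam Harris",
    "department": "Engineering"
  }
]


Counting 'department' values across 10 records:

  Marketing: 5 #####
  Design: 1 #
  Operations: 1 #
  Finance: 1 #
  Legal: 1 #
  Engineering: 1 #

Most common: Marketing (5 times)

Marketing (5 times)


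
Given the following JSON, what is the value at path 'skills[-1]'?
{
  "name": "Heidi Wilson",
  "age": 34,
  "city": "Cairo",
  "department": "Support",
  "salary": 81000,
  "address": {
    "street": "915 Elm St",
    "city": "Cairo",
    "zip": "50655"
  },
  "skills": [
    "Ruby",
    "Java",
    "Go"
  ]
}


Query: skills[-1]
Path: skills -> last element
Value: Go

Go


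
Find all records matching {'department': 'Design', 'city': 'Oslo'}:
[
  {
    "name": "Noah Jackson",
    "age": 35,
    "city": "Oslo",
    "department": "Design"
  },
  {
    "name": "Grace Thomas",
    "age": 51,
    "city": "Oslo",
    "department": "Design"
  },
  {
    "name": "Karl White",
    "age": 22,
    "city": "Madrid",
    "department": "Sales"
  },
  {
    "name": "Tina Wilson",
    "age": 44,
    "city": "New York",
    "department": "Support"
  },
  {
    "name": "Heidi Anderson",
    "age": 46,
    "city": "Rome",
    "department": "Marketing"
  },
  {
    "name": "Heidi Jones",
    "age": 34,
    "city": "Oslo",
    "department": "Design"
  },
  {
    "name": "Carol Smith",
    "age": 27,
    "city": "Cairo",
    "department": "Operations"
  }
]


Search criteria: {'department': 'Design', 'city': 'Oslo'}

Checking 7 records:
  Noah Jackson: {department: Design, city: Oslo} <-- MATCH
  Grace Thomas: {department: Design, city: Oslo} <-- MATCH
  Karl White: {department: Sales, city: Madrid}
  Tina Wilson: {department: Support, city: New York}
  Heidi Anderson: {department: Marketing, city: Rome}
  Heidi Jones: {department: Design, city: Oslo} <-- MATCH
  Carol Smith: {department: Operations, city: Cairo}

Matches: ["Noah Jackson", "Grace Thomas", "Heidi Jones"]

["Noah Jackson", "Grace Thomas", "Heidi Jones"]


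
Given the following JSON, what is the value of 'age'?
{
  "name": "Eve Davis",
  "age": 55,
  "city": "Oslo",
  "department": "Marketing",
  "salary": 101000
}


Looking up field 'age'
Value: 55

55


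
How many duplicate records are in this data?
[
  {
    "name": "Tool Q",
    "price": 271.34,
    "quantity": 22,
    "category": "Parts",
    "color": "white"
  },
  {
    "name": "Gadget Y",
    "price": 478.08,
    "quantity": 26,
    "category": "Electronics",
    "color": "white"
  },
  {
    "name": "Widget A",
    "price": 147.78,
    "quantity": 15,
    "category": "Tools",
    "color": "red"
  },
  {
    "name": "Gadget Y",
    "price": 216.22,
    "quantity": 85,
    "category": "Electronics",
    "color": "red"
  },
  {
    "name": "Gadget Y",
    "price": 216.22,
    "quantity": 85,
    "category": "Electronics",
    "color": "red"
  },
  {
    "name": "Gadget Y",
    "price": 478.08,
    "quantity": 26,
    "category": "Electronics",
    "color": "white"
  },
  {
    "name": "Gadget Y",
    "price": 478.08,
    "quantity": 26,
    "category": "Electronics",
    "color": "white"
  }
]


Checking 7 records for duplicates:

  Row 1: Tool Q ($271.34, qty 22)
  Row 2: Gadget Y ($478.08, qty 26)
  Row 3: Widget A ($147.78, qty 15)
  Row 4: Gadget Y ($216.22, qty 85)
  Row 5: Gadget Y ($216.22, qty 85) <-- DUPLICATE
  Row 6: Gadget Y ($478.08, qty 26) <-- DUPLICATE
  Row 7: Gadget Y ($478.08, qty 26) <-- DUPLICATE

Duplicates found: 3
Unique records: 4

3 duplicates, 4 unique


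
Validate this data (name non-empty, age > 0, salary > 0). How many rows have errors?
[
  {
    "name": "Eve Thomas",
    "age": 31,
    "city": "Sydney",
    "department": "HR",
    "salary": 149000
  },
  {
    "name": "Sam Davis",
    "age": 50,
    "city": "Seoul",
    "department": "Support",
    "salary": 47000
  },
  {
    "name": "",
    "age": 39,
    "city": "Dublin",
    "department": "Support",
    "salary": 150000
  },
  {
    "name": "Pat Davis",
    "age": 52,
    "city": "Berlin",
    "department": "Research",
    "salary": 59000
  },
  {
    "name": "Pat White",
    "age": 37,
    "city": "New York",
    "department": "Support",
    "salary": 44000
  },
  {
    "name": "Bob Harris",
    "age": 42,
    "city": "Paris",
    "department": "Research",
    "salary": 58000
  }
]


Validating 6 records:
Rules: name non-empty, age > 0, salary > 0

  Row 1 (Eve Thomas): OK
  Row 2 (Sam Davis): OK
  Row 3 (???): empty name
  Row 4 (Pat Davis): OK
  Row 5 (Pat White): OK
  Row 6 (Bob Harris): OK

Total errors: 1

1 errors


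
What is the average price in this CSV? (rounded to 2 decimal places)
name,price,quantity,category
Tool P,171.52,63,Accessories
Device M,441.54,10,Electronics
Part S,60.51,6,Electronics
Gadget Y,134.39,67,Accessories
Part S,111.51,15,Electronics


Computing average price:
Values: [171.52, 441.54, 60.51, 134.39, 111.51]
Sum = 919.47
Count = 5
Average = 919.47/5 = 183.894 exactly -> 183.89 (rounded half-up to 2 decimal places)

183.89


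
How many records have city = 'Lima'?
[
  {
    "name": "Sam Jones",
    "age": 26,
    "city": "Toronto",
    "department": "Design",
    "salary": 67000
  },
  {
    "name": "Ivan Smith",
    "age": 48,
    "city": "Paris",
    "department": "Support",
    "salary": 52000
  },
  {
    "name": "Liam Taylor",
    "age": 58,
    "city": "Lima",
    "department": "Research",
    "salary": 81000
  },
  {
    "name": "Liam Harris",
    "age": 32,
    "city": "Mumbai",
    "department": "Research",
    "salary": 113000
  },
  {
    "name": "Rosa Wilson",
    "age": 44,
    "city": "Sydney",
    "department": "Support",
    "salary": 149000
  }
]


Data: 5 records
Condition: city = 'Lima'

Checking each record:
  Sam Jones: Toronto
  Ivan Smith: Paris
  Liam Taylor: Lima MATCH
  Liam Harris: Mumbai
  Rosa Wilson: Sydney

Count: 1

1


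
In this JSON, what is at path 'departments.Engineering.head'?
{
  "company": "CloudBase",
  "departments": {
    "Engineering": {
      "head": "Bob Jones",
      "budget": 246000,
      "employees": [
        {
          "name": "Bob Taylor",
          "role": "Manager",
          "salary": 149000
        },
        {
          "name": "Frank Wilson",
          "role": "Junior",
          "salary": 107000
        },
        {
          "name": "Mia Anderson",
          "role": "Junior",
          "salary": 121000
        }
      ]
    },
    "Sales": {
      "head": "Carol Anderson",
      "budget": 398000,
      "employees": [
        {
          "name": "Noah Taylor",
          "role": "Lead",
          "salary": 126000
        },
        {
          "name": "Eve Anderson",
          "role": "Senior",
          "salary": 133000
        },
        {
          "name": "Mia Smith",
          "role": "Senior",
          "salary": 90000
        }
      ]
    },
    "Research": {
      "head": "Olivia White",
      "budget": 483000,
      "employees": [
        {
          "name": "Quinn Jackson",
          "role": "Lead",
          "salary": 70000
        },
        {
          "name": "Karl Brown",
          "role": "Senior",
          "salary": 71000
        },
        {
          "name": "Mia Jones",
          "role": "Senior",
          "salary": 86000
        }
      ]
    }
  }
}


Path: departments.Engineering.head

Navigate:
  -> departments
  -> Engineering
  -> head = 'Bob Jones'

Bob Jones


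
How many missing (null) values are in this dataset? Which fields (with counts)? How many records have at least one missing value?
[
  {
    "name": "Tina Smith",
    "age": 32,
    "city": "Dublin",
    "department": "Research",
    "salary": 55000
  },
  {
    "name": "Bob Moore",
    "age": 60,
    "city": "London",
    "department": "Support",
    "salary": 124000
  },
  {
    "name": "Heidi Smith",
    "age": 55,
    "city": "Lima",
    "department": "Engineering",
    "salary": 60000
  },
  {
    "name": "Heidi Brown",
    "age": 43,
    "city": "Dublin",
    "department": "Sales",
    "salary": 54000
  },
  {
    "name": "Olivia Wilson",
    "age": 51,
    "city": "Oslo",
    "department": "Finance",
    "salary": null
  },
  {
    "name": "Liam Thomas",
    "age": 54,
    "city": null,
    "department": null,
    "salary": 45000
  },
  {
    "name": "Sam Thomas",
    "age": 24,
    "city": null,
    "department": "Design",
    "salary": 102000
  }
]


Checking for missing (null) values in 7 records:

  Tina Smith: complete
  Bob Moore: complete
  Heidi Smith: complete
  Heidi Brown: complete
  Olivia Wilson: salary
  Liam Thomas: city, department
  Sam Thomas: city

Per field:
  name: 0 missing
  age: 0 missing
  city: 2 missing
  department: 1 missing
  salary: 1 missing

Total missing values: 4
Records with any missing: 3

4 missing values (city: 2, department: 1, salary: 1); 3 incomplete records


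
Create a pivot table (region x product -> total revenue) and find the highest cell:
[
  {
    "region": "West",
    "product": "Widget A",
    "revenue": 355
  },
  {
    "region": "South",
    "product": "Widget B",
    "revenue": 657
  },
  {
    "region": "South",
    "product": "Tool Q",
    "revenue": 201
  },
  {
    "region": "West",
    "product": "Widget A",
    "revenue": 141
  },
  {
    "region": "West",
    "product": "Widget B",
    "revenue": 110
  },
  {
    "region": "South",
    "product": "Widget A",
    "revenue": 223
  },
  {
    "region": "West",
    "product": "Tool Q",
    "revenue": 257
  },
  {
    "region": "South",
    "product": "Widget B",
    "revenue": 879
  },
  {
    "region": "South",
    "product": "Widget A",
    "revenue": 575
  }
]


Pivot: region (rows) x product (columns) -> total revenue

     Tool Q        Widget A      Widget B    
South          201           798          1536  
West           257           496           110  

Highest: South / Widget B = $1536

South / Widget B = $1536


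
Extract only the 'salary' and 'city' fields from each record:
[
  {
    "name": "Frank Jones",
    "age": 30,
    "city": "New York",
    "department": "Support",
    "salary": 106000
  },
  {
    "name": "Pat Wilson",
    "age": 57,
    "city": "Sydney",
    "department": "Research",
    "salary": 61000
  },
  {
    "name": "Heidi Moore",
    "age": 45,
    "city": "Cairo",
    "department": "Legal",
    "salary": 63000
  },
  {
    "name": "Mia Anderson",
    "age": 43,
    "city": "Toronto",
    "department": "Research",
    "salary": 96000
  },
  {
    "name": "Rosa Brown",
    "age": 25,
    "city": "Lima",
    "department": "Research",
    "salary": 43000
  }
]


Original: 5 records with fields: name, age, city, department, salary
Keep: ['salary', 'city']
Drop: ['name', 'age', 'department']
Result: 5 records, 2 fields each

[
  {
    "salary": 106000,
    "city": "New York"
  },
  {
    "salary": 61000,
    "city": "Sydney"
  },
  {
    "salary": 63000,
    "city": "Cairo"
  },
  {
    "salary": 96000,
    "city": "Toronto"
  },
  {
    "salary": 43000,
    "city": "Lima"
  }
]


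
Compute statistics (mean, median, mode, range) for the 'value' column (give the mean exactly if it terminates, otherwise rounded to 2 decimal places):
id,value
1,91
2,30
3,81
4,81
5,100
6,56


Data: [91, 30, 81, 81, 100, 56]
Count: 6
Sum: 439
Mean: 439/6 ≈ 73.17 (rounded to 2 decimal places)
Sorted: [30, 56, 81, 81, 91, 100]
Median: 81.0
Mode: 81 (2 times)
Range: 100 - 30 = 70
Min: 30, Max: 100

mean≈73.17, median=81.0, mode=81, range=70


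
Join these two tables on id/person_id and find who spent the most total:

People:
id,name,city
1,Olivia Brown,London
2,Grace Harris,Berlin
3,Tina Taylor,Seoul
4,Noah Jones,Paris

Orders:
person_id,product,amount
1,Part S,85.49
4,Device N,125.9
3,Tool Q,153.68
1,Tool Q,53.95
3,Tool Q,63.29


Join on: people.id = orders.person_id

Joined rows:
  Olivia Brown (London) bought Part S for $85.49
  Noah Jones (Paris) bought Device N for $125.9
  Tina Taylor (Seoul) bought Tool Q for $153.68
  Olivia Brown (London) bought Tool Q for $53.95
  Tina Taylor (Seoul) bought Tool Q for $63.29

Total per person:
  Tina Taylor: $216.97
  Olivia Brown: $139.44
  Noah Jones: $125.90

Top spender: Tina Taylor ($216.97)

Tina Taylor ($216.97)


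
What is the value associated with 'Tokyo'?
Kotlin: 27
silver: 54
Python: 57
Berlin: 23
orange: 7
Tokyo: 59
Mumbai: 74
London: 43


Looking up key 'Tokyo'
Value: 59

59


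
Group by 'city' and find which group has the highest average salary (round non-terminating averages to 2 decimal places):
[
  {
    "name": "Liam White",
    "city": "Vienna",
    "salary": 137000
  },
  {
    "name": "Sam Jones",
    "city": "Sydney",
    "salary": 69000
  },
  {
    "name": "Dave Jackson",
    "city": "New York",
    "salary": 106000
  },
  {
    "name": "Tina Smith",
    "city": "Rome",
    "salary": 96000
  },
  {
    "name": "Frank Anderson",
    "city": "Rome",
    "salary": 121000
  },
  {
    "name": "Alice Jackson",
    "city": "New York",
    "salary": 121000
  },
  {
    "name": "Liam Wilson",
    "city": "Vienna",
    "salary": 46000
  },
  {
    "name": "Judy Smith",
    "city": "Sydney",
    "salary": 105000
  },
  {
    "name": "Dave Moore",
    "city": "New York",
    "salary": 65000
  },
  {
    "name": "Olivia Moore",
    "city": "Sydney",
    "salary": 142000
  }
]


Group by: city

Groups:
  New York: 3 people, avg salary = 292000/3 ≈ $97333.33
  Rome: 2 people, avg salary = 217000/2 = $108500
  Sydney: 3 people, avg salary = 316000/3 ≈ $105333.33
  Vienna: 2 people, avg salary = 183000/2 = $91500

Highest average salary: Rome ($108500)

Rome ($108500)


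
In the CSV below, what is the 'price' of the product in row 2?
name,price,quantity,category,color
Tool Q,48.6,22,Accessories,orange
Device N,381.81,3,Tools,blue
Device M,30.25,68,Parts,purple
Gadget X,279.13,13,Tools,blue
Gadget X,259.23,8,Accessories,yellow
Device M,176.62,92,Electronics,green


Query: Row 2 ('Device N'), column 'price'
Value: 381.81

381.81


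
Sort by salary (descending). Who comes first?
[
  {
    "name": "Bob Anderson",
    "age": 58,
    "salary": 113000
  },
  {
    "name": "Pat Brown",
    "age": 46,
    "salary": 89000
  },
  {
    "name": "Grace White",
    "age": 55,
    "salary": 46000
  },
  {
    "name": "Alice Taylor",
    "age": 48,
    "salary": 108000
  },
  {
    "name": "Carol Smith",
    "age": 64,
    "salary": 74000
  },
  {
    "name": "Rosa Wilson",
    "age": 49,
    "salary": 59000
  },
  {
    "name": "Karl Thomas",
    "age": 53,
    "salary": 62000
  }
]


Sort by: salary (descending)

Sorted order:
  1. Bob Anderson (salary = 113000)
  2. Alice Taylor (salary = 108000)
  3. Pat Brown (salary = 89000)
  4. Carol Smith (salary = 74000)
  5. Karl Thomas (salary = 62000)
  6. Rosa Wilson (salary = 59000)
  7. Grace White (salary = 46000)

First: Bob Anderson

Bob Anderson


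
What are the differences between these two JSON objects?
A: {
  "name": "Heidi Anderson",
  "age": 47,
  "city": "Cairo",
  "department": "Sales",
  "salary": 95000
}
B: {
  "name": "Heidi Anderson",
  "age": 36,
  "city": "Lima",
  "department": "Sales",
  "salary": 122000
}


Comparing each field (in key order):
  name: same
  age: DIFFERENT
  city: DIFFERENT
  department: same
  salary: DIFFERENT
Differences:
  age: 47 -> 36
  city: Cairo -> Lima
  salary: 95000 -> 122000

3 field(s) changed

3 changes: age, city, salary


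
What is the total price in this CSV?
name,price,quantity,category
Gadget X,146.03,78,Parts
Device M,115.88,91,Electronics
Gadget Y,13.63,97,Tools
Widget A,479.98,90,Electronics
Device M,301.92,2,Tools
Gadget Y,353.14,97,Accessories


Computing total price:
Values: [146.03, 115.88, 13.63, 479.98, 301.92, 353.14]
Sum = 1410.58

1410.58


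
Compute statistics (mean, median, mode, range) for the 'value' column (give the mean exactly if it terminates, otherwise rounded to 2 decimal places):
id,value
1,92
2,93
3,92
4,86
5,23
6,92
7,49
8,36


Data: [92, 93, 92, 86, 23, 92, 49, 36]
Count: 8
Sum: 563
Mean: 563/8 = 70.375
Sorted: [23, 36, 49, 86, 92, 92, 92, 93]
Median: 89.0
Mode: 92 (3 times)
Range: 93 - 23 = 70
Min: 23, Max: 93

mean=70.375, median=89.0, mode=92, range=70


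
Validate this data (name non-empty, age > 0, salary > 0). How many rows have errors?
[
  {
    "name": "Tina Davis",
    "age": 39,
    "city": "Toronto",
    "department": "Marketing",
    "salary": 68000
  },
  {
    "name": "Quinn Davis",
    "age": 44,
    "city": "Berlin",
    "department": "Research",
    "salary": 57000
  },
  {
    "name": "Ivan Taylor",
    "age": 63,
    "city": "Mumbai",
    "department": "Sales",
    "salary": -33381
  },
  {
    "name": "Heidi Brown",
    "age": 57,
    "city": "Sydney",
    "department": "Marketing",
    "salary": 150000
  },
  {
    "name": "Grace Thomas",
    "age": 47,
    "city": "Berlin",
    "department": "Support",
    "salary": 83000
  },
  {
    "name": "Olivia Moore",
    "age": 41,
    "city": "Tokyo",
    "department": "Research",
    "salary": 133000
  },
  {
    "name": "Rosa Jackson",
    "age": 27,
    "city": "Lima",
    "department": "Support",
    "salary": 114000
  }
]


Validating 7 records:
Rules: name non-empty, age > 0, salary > 0

  Row 1 (Tina Davis): OK
  Row 2 (Quinn Davis): OK
  Row 3 (Ivan Taylor): negative salary: -33381
  Row 4 (Heidi Brown): OK
  Row 5 (Grace Thomas): OK
  Row 6 (Olivia Moore): OK
  Row 7 (Rosa Jackson): OK

Total errors: 1

1 errors


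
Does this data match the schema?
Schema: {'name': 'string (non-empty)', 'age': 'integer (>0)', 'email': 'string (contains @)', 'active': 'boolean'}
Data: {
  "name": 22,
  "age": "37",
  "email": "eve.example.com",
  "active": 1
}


Validating each field against schema:
  name: FAIL (22 is not a string)
  age: FAIL ("37" is not an integer)
  email: FAIL ("eve.example.com" does not contain @)
  active: FAIL (1 is not a boolean)

Result: INVALID (4 errors: name, age, email, active)

INVALID (4 errors: name, age, email, active)


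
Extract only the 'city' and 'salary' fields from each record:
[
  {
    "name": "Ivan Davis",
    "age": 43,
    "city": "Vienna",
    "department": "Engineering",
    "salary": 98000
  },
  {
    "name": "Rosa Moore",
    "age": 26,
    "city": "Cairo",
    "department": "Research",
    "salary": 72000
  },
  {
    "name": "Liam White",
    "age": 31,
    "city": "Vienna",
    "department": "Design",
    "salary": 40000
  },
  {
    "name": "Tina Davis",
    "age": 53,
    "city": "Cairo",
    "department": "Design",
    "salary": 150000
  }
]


Original: 4 records with fields: name, age, city, department, salary
Keep: ['city', 'salary']
Drop: ['name', 'age', 'department']
Result: 4 records, 2 fields each

[
  {
    "city": "Vienna",
    "salary": 98000
  },
  {
    "city": "Cairo",
    "salary": 72000
  },
  {
    "city": "Vienna",
    "salary": 40000
  },
  {
    "city": "Cairo",
    "salary": 150000
  }
]


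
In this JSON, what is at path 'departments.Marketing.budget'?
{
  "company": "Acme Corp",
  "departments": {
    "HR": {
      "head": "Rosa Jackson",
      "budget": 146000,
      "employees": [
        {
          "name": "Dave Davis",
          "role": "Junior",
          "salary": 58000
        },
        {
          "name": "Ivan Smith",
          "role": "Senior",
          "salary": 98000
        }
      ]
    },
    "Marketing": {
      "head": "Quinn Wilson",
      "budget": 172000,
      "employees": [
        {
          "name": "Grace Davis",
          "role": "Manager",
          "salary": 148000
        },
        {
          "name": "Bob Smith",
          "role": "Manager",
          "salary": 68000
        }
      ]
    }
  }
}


Path: departments.Marketing.budget

Navigate:
  -> departments
  -> Marketing
  -> budget = 172000

172000


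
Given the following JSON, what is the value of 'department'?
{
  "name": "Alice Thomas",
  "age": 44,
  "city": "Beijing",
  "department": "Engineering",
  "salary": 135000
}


Looking up field 'department'
Value: Engineering

Engineering


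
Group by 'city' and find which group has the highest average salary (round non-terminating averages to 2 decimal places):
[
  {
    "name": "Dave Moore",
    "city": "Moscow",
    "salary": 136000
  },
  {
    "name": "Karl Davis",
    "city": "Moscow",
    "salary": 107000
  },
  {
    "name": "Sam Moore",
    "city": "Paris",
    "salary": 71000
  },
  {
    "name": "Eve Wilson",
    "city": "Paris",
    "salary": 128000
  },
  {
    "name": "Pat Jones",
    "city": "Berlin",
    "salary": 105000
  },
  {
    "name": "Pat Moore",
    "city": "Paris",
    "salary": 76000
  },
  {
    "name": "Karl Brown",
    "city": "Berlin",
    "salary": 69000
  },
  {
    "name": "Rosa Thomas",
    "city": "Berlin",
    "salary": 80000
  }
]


Group by: city

Groups:
  Berlin: 3 people, avg salary = 254000/3 ≈ $84666.67
  Moscow: 2 people, avg salary = 243000/2 = $121500
  Paris: 3 people, avg salary = 275000/3 ≈ $91666.67

Highest average salary: Moscow ($121500)

Moscow ($121500)


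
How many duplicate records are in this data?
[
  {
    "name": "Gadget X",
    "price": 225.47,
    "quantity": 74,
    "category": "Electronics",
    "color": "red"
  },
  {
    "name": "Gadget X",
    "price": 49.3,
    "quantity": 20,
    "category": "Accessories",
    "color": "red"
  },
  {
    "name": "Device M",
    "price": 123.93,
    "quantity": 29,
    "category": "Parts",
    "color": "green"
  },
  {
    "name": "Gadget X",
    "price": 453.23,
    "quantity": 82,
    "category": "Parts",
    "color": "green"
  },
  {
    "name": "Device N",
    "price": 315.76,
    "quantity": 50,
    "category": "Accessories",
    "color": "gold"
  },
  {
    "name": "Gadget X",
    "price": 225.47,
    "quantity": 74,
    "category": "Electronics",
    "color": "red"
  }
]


Checking 6 records for duplicates:

  Row 1: Gadget X ($225.47, qty 74)
  Row 2: Gadget X ($49.3, qty 20)
  Row 3: Device M ($123.93, qty 29)
  Row 4: Gadget X ($453.23, qty 82)
  Row 5: Device N ($315.76, qty 50)
  Row 6: Gadget X ($225.47, qty 74) <-- DUPLICATE

Duplicates found: 1
Unique records: 5

1 duplicates, 5 unique


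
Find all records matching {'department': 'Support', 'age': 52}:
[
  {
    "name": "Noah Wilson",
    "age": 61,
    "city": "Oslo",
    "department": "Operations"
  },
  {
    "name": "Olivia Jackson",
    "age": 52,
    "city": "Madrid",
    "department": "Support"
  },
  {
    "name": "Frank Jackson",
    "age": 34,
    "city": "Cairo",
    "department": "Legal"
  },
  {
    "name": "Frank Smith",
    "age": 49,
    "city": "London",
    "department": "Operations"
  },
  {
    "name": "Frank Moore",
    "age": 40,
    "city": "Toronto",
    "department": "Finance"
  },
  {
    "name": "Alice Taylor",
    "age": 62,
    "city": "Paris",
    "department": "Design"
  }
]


Search criteria: {'department': 'Support', 'age': 52}

Checking 6 records:
  Noah Wilson: {department: Operations, age: 61}
  Olivia Jackson: {department: Support, age: 52} <-- MATCH
  Frank Jackson: {department: Legal, age: 34}
  Frank Smith: {department: Operations, age: 49}
  Frank Moore: {department: Finance, age: 40}
  Alice Taylor: {department: Design, age: 62}

Matches: ["Olivia Jackson"]

["Olivia Jackson"]
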